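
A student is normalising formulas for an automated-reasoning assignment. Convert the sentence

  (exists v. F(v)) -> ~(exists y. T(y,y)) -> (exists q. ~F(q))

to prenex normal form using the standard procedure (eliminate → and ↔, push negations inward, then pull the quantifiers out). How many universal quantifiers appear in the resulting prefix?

1

Eliminate → and ↔ using ¬ and ∨.
  ~(exists v. F(v)) | ~~(exists y. T(y,y)) | (exists q. ~F(q))
Drive negations inward (¬∀x A ≡ ∃x ¬A, ¬∃x A ≡ ∀x ¬A, De Morgan for ∧/∨):
  (forall v. ~F(v)) | (exists y. T(y,y)) | (exists q. ~F(q))
Pull the quantifiers to the front (each side's bound variable is not free in the other side):
  forall v. exists y. exists q. (~F(v) | T(y,y) | ~F(q))
The prefix is forall v exists y exists q: 1 universal, 2 existential.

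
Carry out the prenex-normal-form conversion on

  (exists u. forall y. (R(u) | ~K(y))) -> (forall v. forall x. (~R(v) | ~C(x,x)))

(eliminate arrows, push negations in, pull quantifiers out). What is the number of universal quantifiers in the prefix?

3

Rewrite implications/biconditionals: A → B as ¬A ∨ B.
  ~(exists u. forall y. (R(u) | ~K(y))) | (forall v. forall x. (~R(v) | ~C(x,x)))
Push ¬ through the quantifiers and connectives to reach negation normal form:
  (forall u. exists y. (~R(u) & K(y))) | (forall v. forall x. (~R(v) | ~C(x,x)))
All bound variables are already distinct, so no renaming is needed.
Pull the quantifiers to the front (each side's bound variable is not free in the other side):
  forall u. exists y. forall v. forall x. (~R(u) & K(y) | ~R(v) | ~C(x,x))
The prefix is forall u exists y forall v forall x: 3 universal, 1 existential.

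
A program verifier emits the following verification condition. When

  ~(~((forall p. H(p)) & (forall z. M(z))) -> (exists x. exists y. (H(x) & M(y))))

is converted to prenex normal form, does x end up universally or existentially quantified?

Rewrite implications/biconditionals: A → B as ¬A ∨ B.
  ~(~~((forall p. H(p)) & (forall z. M(z))) | (exists x. exists y. (H(x) & M(y))))
Move each ¬ inward, flipping quantifiers it crosses:
  ((exists p. ~H(p)) | (exists z. ~M(z))) & (forall x. forall y. (~H(x) | ~M(y)))
Finally move all quantifiers to the prefix:
  exists p. exists z. forall x. forall y. ((~H(p) | ~M(z)) & (~H(x) | ~M(y)))
The quantifier exists x sits under an odd number of negations (counting the antecedent side of each →), so it flips to forall x.

universal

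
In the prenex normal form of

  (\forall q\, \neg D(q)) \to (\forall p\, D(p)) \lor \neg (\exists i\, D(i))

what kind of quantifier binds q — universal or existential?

Eliminate → and ↔ using ¬ and ∨.
  \neg (\forall q\, \neg D(q)) \lor (\forall p\, D(p)) \lor \neg (\exists i\, D(i))
Push ¬ through the quantifiers and connectives to reach negation normal form:
  (\exists q\, D(q)) \lor (\forall p\, D(p)) \lor (\forall i\, \neg D(i))
All bound variables are already distinct, so no renaming is needed.
Finally move all quantifiers to the prefix:
  \exists q\, \forall p\, \forall i\, (D(q) \lor D(p) \lor \neg D(i))
The quantifier \forall q sits under an odd number of negations (counting the antecedent side of each →), so it flips to \exists q.

existential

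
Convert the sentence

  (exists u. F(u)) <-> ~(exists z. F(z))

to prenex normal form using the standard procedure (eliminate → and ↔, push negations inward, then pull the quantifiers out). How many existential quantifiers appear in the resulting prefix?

2

Eliminate → and ↔ using ¬ and ∨; A ↔ B as (¬A ∨ B) ∧ (¬B ∨ A).
  (~(exists u. F(u)) | ~(exists z. F(z))) & (~~(exists z. F(z)) | (exists u. F(u)))
Push ¬ through the quantifiers and connectives to reach negation normal form:
  ((forall u. ~F(u)) | (forall z. ~F(z))) & ((exists z. F(z)) | (exists u. F(u)))
Rename bound variables to avoid capture: z↦v, u↦q.
  ((forall u. ~F(u)) | (forall z. ~F(z))) & ((exists v. F(v)) | (exists q. F(q)))
Extract every quantifier outward, since the variables are now distinct and don't occur free across branches:
  forall u. forall z. exists v. exists q. ((~F(u) | ~F(z)) & (F(v) | F(q)))
The prefix is forall u forall z exists v exists q: 2 universal, 2 existential.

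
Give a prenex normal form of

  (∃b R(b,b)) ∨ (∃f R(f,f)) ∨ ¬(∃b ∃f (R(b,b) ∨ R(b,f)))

Move each ¬ inward, flipping quantifiers it crosses:
  (∃b R(b,b)) ∨ (∃f R(f,f)) ∨ (∀b ∀f (¬R(b,b) ∧ ¬R(b,f)))
Standardize variables apart so no two quantifiers bind the same name: b↦q, f↦s.
  (∃b R(b,b)) ∨ (∃f R(f,f)) ∨ (∀q ∀s (¬R(q,q) ∧ ¬R(q,s)))
Extract every quantifier outward, since the variables are now distinct and don't occur free across branches:
  ∃b ∃f ∀q ∀s (R(b,b) ∨ R(f,f) ∨ ¬R(q,q) ∧ ¬R(q,s))

∃b ∃f ∀q ∀s (R(b,b) ∨ R(f,f) ∨ ¬R(q,q) ∧ ¬R(q,s))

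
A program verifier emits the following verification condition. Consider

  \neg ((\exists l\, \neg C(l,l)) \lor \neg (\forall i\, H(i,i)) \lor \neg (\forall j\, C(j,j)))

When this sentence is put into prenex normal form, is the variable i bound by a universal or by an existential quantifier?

Move each ¬ inward, flipping quantifiers it crosses:
  (\forall l\, C(l,l)) \land (\forall i\, H(i,i)) \land (\forall j\, C(j,j))
All bound variables are already distinct, so no renaming is needed.
Pull the quantifiers to the front (each side's bound variable is not free in the other side):
  \forall l\, \forall i\, \forall j\, (C(l,l) \land H(i,i) \land C(j,j))
The quantifier \forall i sits under an even number of negations, so it remains universal.

universal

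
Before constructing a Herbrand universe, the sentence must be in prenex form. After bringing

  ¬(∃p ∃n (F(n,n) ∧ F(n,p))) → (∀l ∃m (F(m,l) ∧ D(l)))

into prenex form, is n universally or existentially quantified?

existential

Rewrite implications/biconditionals: A → B as ¬A ∨ B.
  ¬¬(∃p ∃n (F(n,n) ∧ F(n,p))) ∨ (∀l ∃m (F(m,l) ∧ D(l)))
Push ¬ through the quantifiers and connectives to reach negation normal form:
  (∃p ∃n (F(n,n) ∧ F(n,p))) ∨ (∀l ∃m (F(m,l) ∧ D(l)))
All bound variables are already distinct, so no renaming is needed.
Pull the quantifiers to the front (each side's bound variable is not free in the other side):
  ∃p ∃n ∀l ∃m (F(n,n) ∧ F(n,p) ∨ F(m,l) ∧ D(l))
The quantifier ∃n sits under an even number of negations (counting the antecedent side of each →), so it remains existential.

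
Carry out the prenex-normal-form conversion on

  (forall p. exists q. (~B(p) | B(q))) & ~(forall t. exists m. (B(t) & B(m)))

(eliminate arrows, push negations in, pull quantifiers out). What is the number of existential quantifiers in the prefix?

Drive negations inward (¬∀x A ≡ ∃x ¬A, ¬∃x A ≡ ∀x ¬A, De Morgan for ∧/∨):
  (forall p. exists q. (~B(p) | B(q))) & (exists t. forall m. (~B(t) | ~B(m)))
All bound variables are already distinct, so no renaming is needed.
Extract every quantifier outward, since the variables are now distinct and don't occur free across branches:
  forall p. exists q. exists t. forall m. ((~B(p) | B(q)) & (~B(t) | ~B(m)))
The prefix is forall p exists q exists t forall m: 2 universal, 2 existential.

2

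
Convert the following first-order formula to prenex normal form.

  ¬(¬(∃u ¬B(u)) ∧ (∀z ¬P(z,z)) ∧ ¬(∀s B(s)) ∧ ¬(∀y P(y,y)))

Move each ¬ inward, flipping quantifiers it crosses:
  (∃u ¬B(u)) ∨ (∃z P(z,z)) ∨ (∀s B(s)) ∨ (∀y P(y,y))
All bound variables are already distinct, so no renaming is needed.
Finally move all quantifiers to the prefix:
  ∃u ∃z ∀s ∀y (¬B(u) ∨ P(z,z) ∨ B(s) ∨ P(y,y))

∃u ∃z ∀s ∀y (¬B(u) ∨ P(z,z) ∨ B(s) ∨ P(y,y))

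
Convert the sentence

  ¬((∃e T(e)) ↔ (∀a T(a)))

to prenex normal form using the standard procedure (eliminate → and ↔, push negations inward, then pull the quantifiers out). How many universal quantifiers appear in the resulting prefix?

2

First replace A → B with ¬A ∨ B; A ↔ B as (¬A ∨ B) ∧ (¬B ∨ A).
  ¬((¬(∃e T(e)) ∨ (∀a T(a))) ∧ (¬(∀a T(a)) ∨ (∃e T(e))))
Drive negations inward (¬∀x A ≡ ∃x ¬A, ¬∃x A ≡ ∀x ¬A, De Morgan for ∧/∨):
  (∃e T(e)) ∧ (∃a ¬T(a)) ∨ (∀a T(a)) ∧ (∀e ¬T(e))
Give each quantifier a distinct variable: a↦r, e↦x.
  (∃e T(e)) ∧ (∃a ¬T(a)) ∨ (∀r T(r)) ∧ (∀x ¬T(x))
Extract every quantifier outward, since the variables are now distinct and don't occur free across branches:
  ∃e ∃a ∀r ∀x (T(e) ∧ ¬T(a) ∨ T(r) ∧ ¬T(x))
The prefix is ∃e ∃a ∀r ∀x: 2 universal, 2 existential.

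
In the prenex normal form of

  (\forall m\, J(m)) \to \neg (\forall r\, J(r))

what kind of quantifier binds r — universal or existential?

Eliminate → and ↔ using ¬ and ∨.
  \neg (\forall m\, J(m)) \lor \neg (\forall r\, J(r))
Move each ¬ inward, flipping quantifiers it crosses:
  (\exists m\, \neg J(m)) \lor (\exists r\, \neg J(r))
Extract every quantifier outward, since the variables are now distinct and don't occur free across branches:
  \exists m\, \exists r\, (\neg J(m) \lor \neg J(r))
The quantifier \forall r sits under an odd number of negations (counting the antecedent side of each →), so it flips to \exists r.

existential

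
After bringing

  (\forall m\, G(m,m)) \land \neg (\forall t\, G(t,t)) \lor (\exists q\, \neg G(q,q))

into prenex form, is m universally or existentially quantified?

universal

Move each ¬ inward, flipping quantifiers it crosses:
  (\forall m\, G(m,m)) \land (\exists t\, \neg G(t,t)) \lor (\exists q\, \neg G(q,q))
All bound variables are already distinct, so no renaming is needed.
Extract every quantifier outward, since the variables are now distinct and don't occur free across branches:
  \forall m\, \exists t\, \exists q\, (G(m,m) \land \neg G(t,t) \lor \neg G(q,q))
The quantifier \forall m sits under an even number of negations, so it remains universal.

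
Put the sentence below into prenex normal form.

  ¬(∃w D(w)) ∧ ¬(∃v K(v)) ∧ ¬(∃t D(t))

Drive negations inward (¬∀x A ≡ ∃x ¬A, ¬∃x A ≡ ∀x ¬A, De Morgan for ∧/∨):
  (∀w ¬D(w)) ∧ (∀v ¬K(v)) ∧ (∀t ¬D(t))
All bound variables are already distinct, so no renaming is needed.
Pull the quantifiers to the front (each side's bound variable is not free in the other side):
  ∀w ∀v ∀t (¬D(w) ∧ ¬K(v) ∧ ¬D(t))

∀w ∀v ∀t (¬D(w) ∧ ¬K(v) ∧ ¬D(t))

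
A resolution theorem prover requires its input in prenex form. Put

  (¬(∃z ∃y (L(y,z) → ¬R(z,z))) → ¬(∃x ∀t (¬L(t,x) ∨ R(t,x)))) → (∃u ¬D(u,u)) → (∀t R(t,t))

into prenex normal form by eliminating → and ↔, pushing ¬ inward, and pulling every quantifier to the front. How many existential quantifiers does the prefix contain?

Eliminate → and ↔ using ¬ and ∨.
  ¬(¬¬(∃z ∃y (¬L(y,z) ∨ ¬R(z,z))) ∨ ¬(∃x ∀t (¬L(t,x) ∨ R(t,x)))) ∨ ¬(∃u ¬D(u,u)) ∨ (∀t R(t,t))
Drive negations inward (¬∀x A ≡ ∃x ¬A, ¬∃x A ≡ ∀x ¬A, De Morgan for ∧/∨):
  (∀z ∀y (L(y,z) ∧ R(z,z))) ∧ (∃x ∀t (¬L(t,x) ∨ R(t,x))) ∨ (∀u D(u,u)) ∨ (∀t R(t,t))
Give each quantifier a distinct variable: t↦c.
  (∀z ∀y (L(y,z) ∧ R(z,z))) ∧ (∃x ∀t (¬L(t,x) ∨ R(t,x))) ∨ (∀u D(u,u)) ∨ (∀c R(c,c))
Pull the quantifiers to the front (each side's bound variable is not free in the other side):
  ∀z ∀y ∃x ∀t ∀u ∀c (L(y,z) ∧ R(z,z) ∧ (¬L(t,x) ∨ R(t,x)) ∨ D(u,u) ∨ R(c,c))
The prefix is ∀z ∀y ∃x ∀t ∀u ∀c: 5 universal, 1 existential.

1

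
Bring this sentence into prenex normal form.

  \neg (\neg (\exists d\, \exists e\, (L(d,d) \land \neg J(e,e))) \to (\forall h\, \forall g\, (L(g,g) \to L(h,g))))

\forall d\, \forall e\, \exists h\, \exists g\, ((\neg L(d,d) \lor J(e,e)) \land L(g,g) \land \neg L(h,g))

Eliminate → and ↔ using ¬ and ∨.
  \neg (\neg \neg (\exists d\, \exists e\, (L(d,d) \land \neg J(e,e))) \lor (\forall h\, \forall g\, (\neg L(g,g) \lor L(h,g))))
Move each ¬ inward, flipping quantifiers it crosses:
  (\forall d\, \forall e\, (\neg L(d,d) \lor J(e,e))) \land (\exists h\, \exists g\, (L(g,g) \land \neg L(h,g)))
Pull the quantifiers to the front (each side's bound variable is not free in the other side):
  \forall d\, \forall e\, \exists h\, \exists g\, ((\neg L(d,d) \lor J(e,e)) \land L(g,g) \land \neg L(h,g))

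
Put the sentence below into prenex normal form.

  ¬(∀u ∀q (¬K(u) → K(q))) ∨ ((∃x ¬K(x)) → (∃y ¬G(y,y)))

First replace A → B with ¬A ∨ B.
  ¬(∀u ∀q (¬¬K(u) ∨ K(q))) ∨ ¬(∃x ¬K(x)) ∨ (∃y ¬G(y,y))
Move each ¬ inward, flipping quantifiers it crosses:
  (∃u ∃q (¬K(u) ∧ ¬K(q))) ∨ (∀x K(x)) ∨ (∃y ¬G(y,y))
Pull the quantifiers to the front (each side's bound variable is not free in the other side):
  ∃u ∃q ∀x ∃y (¬K(u) ∧ ¬K(q) ∨ K(x) ∨ ¬G(y,y))

∃u ∃q ∀x ∃y (¬K(u) ∧ ¬K(q) ∨ K(x) ∨ ¬G(y,y))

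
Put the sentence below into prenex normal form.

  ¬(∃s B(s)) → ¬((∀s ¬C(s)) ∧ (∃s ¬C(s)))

∃s ∃w1 ∀p (B(s) ∨ C(w1) ∨ C(p))

First replace A → B with ¬A ∨ B.
  ¬¬(∃s B(s)) ∨ ¬((∀s ¬C(s)) ∧ (∃s ¬C(s)))
Push ¬ through the quantifiers and connectives to reach negation normal form:
  (∃s B(s)) ∨ (∃s C(s)) ∨ (∀s C(s))
Standardize variables apart so no two quantifiers bind the same name: s↦w1, s↦p.
  (∃s B(s)) ∨ (∃w1 C(w1)) ∨ (∀p C(p))
Pull the quantifiers to the front (each side's bound variable is not free in the other side):
  ∃s ∃w1 ∀p (B(s) ∨ C(w1) ∨ C(p))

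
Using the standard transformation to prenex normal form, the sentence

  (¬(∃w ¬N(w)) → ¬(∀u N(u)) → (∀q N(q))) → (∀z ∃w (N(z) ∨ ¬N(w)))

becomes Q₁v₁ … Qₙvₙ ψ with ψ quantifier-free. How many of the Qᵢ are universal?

2

Rewrite implications/biconditionals: A → B as ¬A ∨ B.
  ¬(¬¬(∃w ¬N(w)) ∨ ¬¬(∀u N(u)) ∨ (∀q N(q))) ∨ (∀z ∃w (N(z) ∨ ¬N(w)))
Push ¬ through the quantifiers and connectives to reach negation normal form:
  (∀w N(w)) ∧ (∃u ¬N(u)) ∧ (∃q ¬N(q)) ∨ (∀z ∃w (N(z) ∨ ¬N(w)))
Give each quantifier a distinct variable: w↦y1.
  (∀w N(w)) ∧ (∃u ¬N(u)) ∧ (∃q ¬N(q)) ∨ (∀z ∃y1 (N(z) ∨ ¬N(y1)))
Extract every quantifier outward, since the variables are now distinct and don't occur free across branches:
  ∀w ∃u ∃q ∀z ∃y1 (N(w) ∧ ¬N(u) ∧ ¬N(q) ∨ N(z) ∨ ¬N(y1))
The prefix is ∀w ∃u ∃q ∀z ∃y1: 2 universal, 3 existential.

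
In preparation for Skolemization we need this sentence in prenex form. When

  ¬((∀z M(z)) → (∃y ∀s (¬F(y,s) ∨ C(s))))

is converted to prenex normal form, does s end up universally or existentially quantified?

Eliminate → and ↔ using ¬ and ∨.
  ¬(¬(∀z M(z)) ∨ (∃y ∀s (¬F(y,s) ∨ C(s))))
Drive negations inward (¬∀x A ≡ ∃x ¬A, ¬∃x A ≡ ∀x ¬A, De Morgan for ∧/∨):
  (∀z M(z)) ∧ (∀y ∃s (F(y,s) ∧ ¬C(s)))
Finally move all quantifiers to the prefix:
  ∀z ∀y ∃s (M(z) ∧ F(y,s) ∧ ¬C(s))
The quantifier ∀s sits under an odd number of negations (counting the antecedent side of each →), so it flips to ∃s.

existential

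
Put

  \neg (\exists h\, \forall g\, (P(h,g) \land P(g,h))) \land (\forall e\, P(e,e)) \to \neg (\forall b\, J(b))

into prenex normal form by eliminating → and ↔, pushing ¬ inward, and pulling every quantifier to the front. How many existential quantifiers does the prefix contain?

First replace A → B with ¬A ∨ B.
  \neg (\neg (\exists h\, \forall g\, (P(h,g) \land P(g,h))) \land (\forall e\, P(e,e))) \lor \neg (\forall b\, J(b))
Move each ¬ inward, flipping quantifiers it crosses:
  (\exists h\, \forall g\, (P(h,g) \land P(g,h))) \lor (\exists e\, \neg P(e,e)) \lor (\exists b\, \neg J(b))
Finally move all quantifiers to the prefix:
  \exists h\, \forall g\, \exists e\, \exists b\, (P(h,g) \land P(g,h) \lor \neg P(e,e) \lor \neg J(b))
The prefix is \exists h \forall g \exists e \exists b: 1 universal, 3 existential.

3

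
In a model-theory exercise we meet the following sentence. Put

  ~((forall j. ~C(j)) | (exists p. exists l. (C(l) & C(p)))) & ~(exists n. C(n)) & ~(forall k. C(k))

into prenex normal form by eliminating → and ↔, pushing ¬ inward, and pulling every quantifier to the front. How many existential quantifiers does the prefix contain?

Move each ¬ inward, flipping quantifiers it crosses:
  (exists j. C(j)) & (forall p. forall l. (~C(l) | ~C(p))) & (forall n. ~C(n)) & (exists k. ~C(k))
All bound variables are already distinct, so no renaming is needed.
Pull the quantifiers to the front (each side's bound variable is not free in the other side):
  exists j. forall p. forall l. forall n. exists k. (C(j) & (~C(l) | ~C(p)) & ~C(n) & ~C(k))
The prefix is exists j forall p forall l forall n exists k: 3 universal, 2 existential.

2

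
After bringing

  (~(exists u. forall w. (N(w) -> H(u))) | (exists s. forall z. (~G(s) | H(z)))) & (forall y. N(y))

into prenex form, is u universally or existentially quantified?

Eliminate → and ↔ using ¬ and ∨.
  (~(exists u. forall w. (~N(w) | H(u))) | (exists s. forall z. (~G(s) | H(z)))) & (forall y. N(y))
Move each ¬ inward, flipping quantifiers it crosses:
  ((forall u. exists w. (N(w) & ~H(u))) | (exists s. forall z. (~G(s) | H(z)))) & (forall y. N(y))
Pull the quantifiers to the front (each side's bound variable is not free in the other side):
  forall u. exists w. exists s. forall z. forall y. ((N(w) & ~H(u) | ~G(s) | H(z)) & N(y))
The quantifier exists u sits under an odd number of negations (counting the antecedent side of each →), so it flips to forall u.

universal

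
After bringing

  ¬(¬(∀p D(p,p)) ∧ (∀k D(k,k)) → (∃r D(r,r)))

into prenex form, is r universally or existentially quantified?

First replace A → B with ¬A ∨ B.
  ¬(¬(¬(∀p D(p,p)) ∧ (∀k D(k,k))) ∨ (∃r D(r,r)))
Move each ¬ inward, flipping quantifiers it crosses:
  (∃p ¬D(p,p)) ∧ (∀k D(k,k)) ∧ (∀r ¬D(r,r))
Pull the quantifiers to the front (each side's bound variable is not free in the other side):
  ∃p ∀k ∀r (¬D(p,p) ∧ D(k,k) ∧ ¬D(r,r))
The quantifier ∃r sits under an odd number of negations (counting the antecedent side of each →), so it flips to ∀r.

universal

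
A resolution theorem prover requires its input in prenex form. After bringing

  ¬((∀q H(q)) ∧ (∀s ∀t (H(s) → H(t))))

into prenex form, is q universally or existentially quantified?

Eliminate → and ↔ using ¬ and ∨.
  ¬((∀q H(q)) ∧ (∀s ∀t (¬H(s) ∨ H(t))))
Drive negations inward (¬∀x A ≡ ∃x ¬A, ¬∃x A ≡ ∀x ¬A, De Morgan for ∧/∨):
  (∃q ¬H(q)) ∨ (∃s ∃t (H(s) ∧ ¬H(t)))
Extract every quantifier outward, since the variables are now distinct and don't occur free across branches:
  ∃q ∃s ∃t (¬H(q) ∨ H(s) ∧ ¬H(t))
The quantifier ∀q sits under an odd number of negations (counting the antecedent side of each →), so it flips to ∃q.

existential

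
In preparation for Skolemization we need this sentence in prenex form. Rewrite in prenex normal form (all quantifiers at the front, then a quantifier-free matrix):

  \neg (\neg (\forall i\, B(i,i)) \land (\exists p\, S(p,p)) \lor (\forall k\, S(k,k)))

\forall i\, \forall p\, \exists k\, ((B(i,i) \lor \neg S(p,p)) \land \neg S(k,k))

Drive negations inward (¬∀x A ≡ ∃x ¬A, ¬∃x A ≡ ∀x ¬A, De Morgan for ∧/∨):
  ((\forall i\, B(i,i)) \lor (\forall p\, \neg S(p,p))) \land (\exists k\, \neg S(k,k))
All bound variables are already distinct, so no renaming is needed.
Finally move all quantifiers to the prefix:
  \forall i\, \forall p\, \exists k\, ((B(i,i) \lor \neg S(p,p)) \land \neg S(k,k))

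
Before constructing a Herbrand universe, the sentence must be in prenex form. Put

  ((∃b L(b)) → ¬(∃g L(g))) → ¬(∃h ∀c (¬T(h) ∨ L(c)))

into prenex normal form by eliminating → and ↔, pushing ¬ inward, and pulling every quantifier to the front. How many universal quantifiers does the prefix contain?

Eliminate → and ↔ using ¬ and ∨.
  ¬(¬(∃b L(b)) ∨ ¬(∃g L(g))) ∨ ¬(∃h ∀c (¬T(h) ∨ L(c)))
Move each ¬ inward, flipping quantifiers it crosses:
  (∃b L(b)) ∧ (∃g L(g)) ∨ (∀h ∃c (T(h) ∧ ¬L(c)))
All bound variables are already distinct, so no renaming is needed.
Extract every quantifier outward, since the variables are now distinct and don't occur free across branches:
  ∃b ∃g ∀h ∃c (L(b) ∧ L(g) ∨ T(h) ∧ ¬L(c))
The prefix is ∃b ∃g ∀h ∃c: 1 universal, 3 existential.

1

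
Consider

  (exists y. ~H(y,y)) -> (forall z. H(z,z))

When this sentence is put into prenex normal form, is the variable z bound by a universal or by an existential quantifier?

universal

Rewrite implications/biconditionals: A → B as ¬A ∨ B.
  ~(exists y. ~H(y,y)) | (forall z. H(z,z))
Move each ¬ inward, flipping quantifiers it crosses:
  (forall y. H(y,y)) | (forall z. H(z,z))
All bound variables are already distinct, so no renaming is needed.
Pull the quantifiers to the front (each side's bound variable is not free in the other side):
  forall y. forall z. (H(y,y) | H(z,z))
The quantifier forall z sits under an even number of negations (counting the antecedent side of each →), so it remains universal.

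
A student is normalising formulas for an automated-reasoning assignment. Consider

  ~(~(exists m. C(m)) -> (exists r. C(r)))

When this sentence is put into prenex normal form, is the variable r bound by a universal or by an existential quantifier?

universal

First replace A → B with ¬A ∨ B.
  ~(~~(exists m. C(m)) | (exists r. C(r)))
Drive negations inward (¬∀x A ≡ ∃x ¬A, ¬∃x A ≡ ∀x ¬A, De Morgan for ∧/∨):
  (forall m. ~C(m)) & (forall r. ~C(r))
All bound variables are already distinct, so no renaming is needed.
Finally move all quantifiers to the prefix:
  forall m. forall r. (~C(m) & ~C(r))
The quantifier exists r sits under an odd number of negations (counting the antecedent side of each →), so it flips to forall r.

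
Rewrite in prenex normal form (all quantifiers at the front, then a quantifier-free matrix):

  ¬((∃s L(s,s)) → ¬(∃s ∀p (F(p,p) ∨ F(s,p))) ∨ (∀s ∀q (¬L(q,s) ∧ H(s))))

Rewrite implications/biconditionals: A → B as ¬A ∨ B.
  ¬(¬(∃s L(s,s)) ∨ ¬(∃s ∀p (F(p,p) ∨ F(s,p))) ∨ (∀s ∀q (¬L(q,s) ∧ H(s))))
Drive negations inward (¬∀x A ≡ ∃x ¬A, ¬∃x A ≡ ∀x ¬A, De Morgan for ∧/∨):
  (∃s L(s,s)) ∧ (∃s ∀p (F(p,p) ∨ F(s,p))) ∧ (∃s ∃q (L(q,s) ∨ ¬H(s)))
Rename bound variables to avoid capture: s↦y, s↦b.
  (∃s L(s,s)) ∧ (∃y ∀p (F(p,p) ∨ F(y,p))) ∧ (∃b ∃q (L(q,b) ∨ ¬H(b)))
Pull the quantifiers to the front (each side's bound variable is not free in the other side):
  ∃s ∃y ∀p ∃b ∃q (L(s,s) ∧ (F(p,p) ∨ F(y,p)) ∧ (L(q,b) ∨ ¬H(b)))

∃s ∃y ∀p ∃b ∃q (L(s,s) ∧ (F(p,p) ∨ F(y,p)) ∧ (L(q,b) ∨ ¬H(b)))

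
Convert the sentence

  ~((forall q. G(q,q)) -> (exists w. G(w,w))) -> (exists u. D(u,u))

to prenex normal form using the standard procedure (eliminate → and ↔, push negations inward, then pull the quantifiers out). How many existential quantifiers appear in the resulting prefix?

3

Eliminate → and ↔ using ¬ and ∨.
  ~~(~(forall q. G(q,q)) | (exists w. G(w,w))) | (exists u. D(u,u))
Move each ¬ inward, flipping quantifiers it crosses:
  (exists q. ~G(q,q)) | (exists w. G(w,w)) | (exists u. D(u,u))
Finally move all quantifiers to the prefix:
  exists q. exists w. exists u. (~G(q,q) | G(w,w) | D(u,u))
The prefix is exists q exists w exists u: 0 universal, 3 existential.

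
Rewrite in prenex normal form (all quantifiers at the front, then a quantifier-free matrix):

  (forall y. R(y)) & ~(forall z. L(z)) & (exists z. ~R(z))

forall y. exists z. exists u1. (R(y) & ~L(z) & ~R(u1))

Move each ¬ inward, flipping quantifiers it crosses:
  (forall y. R(y)) & (exists z. ~L(z)) & (exists z. ~R(z))
Rename bound variables to avoid capture: z↦u1.
  (forall y. R(y)) & (exists z. ~L(z)) & (exists u1. ~R(u1))
Extract every quantifier outward, since the variables are now distinct and don't occur free across branches:
  forall y. exists z. exists u1. (R(y) & ~L(z) & ~R(u1))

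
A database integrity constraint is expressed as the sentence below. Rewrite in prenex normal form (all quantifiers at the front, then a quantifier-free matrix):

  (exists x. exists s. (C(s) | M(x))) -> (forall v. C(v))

Eliminate → and ↔ using ¬ and ∨.
  ~(exists x. exists s. (C(s) | M(x))) | (forall v. C(v))
Push ¬ through the quantifiers and connectives to reach negation normal form:
  (forall x. forall s. (~C(s) & ~M(x))) | (forall v. C(v))
All bound variables are already distinct, so no renaming is needed.
Pull the quantifiers to the front (each side's bound variable is not free in the other side):
  forall x. forall s. forall v. (~C(s) & ~M(x) | C(v))

forall x. forall s. forall v. (~C(s) & ~M(x) | C(v))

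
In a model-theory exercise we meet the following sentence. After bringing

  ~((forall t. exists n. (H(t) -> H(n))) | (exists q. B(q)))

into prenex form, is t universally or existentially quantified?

First replace A → B with ¬A ∨ B.
  ~((forall t. exists n. (~H(t) | H(n))) | (exists q. B(q)))
Drive negations inward (¬∀x A ≡ ∃x ¬A, ¬∃x A ≡ ∀x ¬A, De Morgan for ∧/∨):
  (exists t. forall n. (H(t) & ~H(n))) & (forall q. ~B(q))
Pull the quantifiers to the front (each side's bound variable is not free in the other side):
  exists t. forall n. forall q. (H(t) & ~H(n) & ~B(q))
The quantifier forall t sits under an odd number of negations (counting the antecedent side of each →), so it flips to exists t.

existential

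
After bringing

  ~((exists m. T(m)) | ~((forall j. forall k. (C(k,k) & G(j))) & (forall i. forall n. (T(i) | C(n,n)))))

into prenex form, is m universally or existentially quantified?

Drive negations inward (¬∀x A ≡ ∃x ¬A, ¬∃x A ≡ ∀x ¬A, De Morgan for ∧/∨):
  (forall m. ~T(m)) & (forall j. forall k. (C(k,k) & G(j))) & (forall i. forall n. (T(i) | C(n,n)))
Finally move all quantifiers to the prefix:
  forall m. forall j. forall k. forall i. forall n. (~T(m) & C(k,k) & G(j) & (T(i) | C(n,n)))
The quantifier exists m sits under an odd number of negations, so it flips to forall m.

universal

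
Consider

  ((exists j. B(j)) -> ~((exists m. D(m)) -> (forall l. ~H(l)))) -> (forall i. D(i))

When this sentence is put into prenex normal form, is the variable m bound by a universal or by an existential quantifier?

universal

Eliminate → and ↔ using ¬ and ∨.
  ~(~(exists j. B(j)) | ~(~(exists m. D(m)) | (forall l. ~H(l)))) | (forall i. D(i))
Move each ¬ inward, flipping quantifiers it crosses:
  (exists j. B(j)) & ((forall m. ~D(m)) | (forall l. ~H(l))) | (forall i. D(i))
All bound variables are already distinct, so no renaming is needed.
Pull the quantifiers to the front (each side's bound variable is not free in the other side):
  exists j. forall m. forall l. forall i. (B(j) & (~D(m) | ~H(l)) | D(i))
The quantifier exists m sits under an odd number of negations (counting the antecedent side of each →), so it flips to forall m.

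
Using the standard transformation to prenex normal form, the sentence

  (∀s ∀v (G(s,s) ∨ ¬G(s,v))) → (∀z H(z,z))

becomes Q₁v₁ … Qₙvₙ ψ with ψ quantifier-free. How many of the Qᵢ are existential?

First replace A → B with ¬A ∨ B.
  ¬(∀s ∀v (G(s,s) ∨ ¬G(s,v))) ∨ (∀z H(z,z))
Push ¬ through the quantifiers and connectives to reach negation normal form:
  (∃s ∃v (¬G(s,s) ∧ G(s,v))) ∨ (∀z H(z,z))
All bound variables are already distinct, so no renaming is needed.
Finally move all quantifiers to the prefix:
  ∃s ∃v ∀z (¬G(s,s) ∧ G(s,v) ∨ H(z,z))
The prefix is ∃s ∃v ∀z: 1 universal, 2 existential.

2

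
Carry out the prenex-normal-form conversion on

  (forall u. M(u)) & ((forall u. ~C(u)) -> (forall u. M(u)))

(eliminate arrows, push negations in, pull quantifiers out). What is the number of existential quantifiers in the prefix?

1

Rewrite implications/biconditionals: A → B as ¬A ∨ B.
  (forall u. M(u)) & (~(forall u. ~C(u)) | (forall u. M(u)))
Push ¬ through the quantifiers and connectives to reach negation normal form:
  (forall u. M(u)) & ((exists u. C(u)) | (forall u. M(u)))
Give each quantifier a distinct variable: u↦v, u↦s.
  (forall u. M(u)) & ((exists v. C(v)) | (forall s. M(s)))
Finally move all quantifiers to the prefix:
  forall u. exists v. forall s. (M(u) & (C(v) | M(s)))
The prefix is forall u exists v forall s: 2 universal, 1 existential.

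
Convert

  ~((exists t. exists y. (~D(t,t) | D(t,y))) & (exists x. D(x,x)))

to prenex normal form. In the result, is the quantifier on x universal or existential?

universal

Move each ¬ inward, flipping quantifiers it crosses:
  (forall t. forall y. (D(t,t) & ~D(t,y))) | (forall x. ~D(x,x))
Pull the quantifiers to the front (each side's bound variable is not free in the other side):
  forall t. forall y. forall x. (D(t,t) & ~D(t,y) | ~D(x,x))
The quantifier exists x sits under an odd number of negations, so it flips to forall x.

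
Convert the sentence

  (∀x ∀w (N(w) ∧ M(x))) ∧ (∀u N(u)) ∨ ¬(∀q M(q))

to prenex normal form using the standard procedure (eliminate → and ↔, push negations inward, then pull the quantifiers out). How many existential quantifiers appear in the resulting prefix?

Move each ¬ inward, flipping quantifiers it crosses:
  (∀x ∀w (N(w) ∧ M(x))) ∧ (∀u N(u)) ∨ (∃q ¬M(q))
Pull the quantifiers to the front (each side's bound variable is not free in the other side):
  ∀x ∀w ∀u ∃q (N(w) ∧ M(x) ∧ N(u) ∨ ¬M(q))
The prefix is ∀x ∀w ∀u ∃q: 3 universal, 1 existential.

1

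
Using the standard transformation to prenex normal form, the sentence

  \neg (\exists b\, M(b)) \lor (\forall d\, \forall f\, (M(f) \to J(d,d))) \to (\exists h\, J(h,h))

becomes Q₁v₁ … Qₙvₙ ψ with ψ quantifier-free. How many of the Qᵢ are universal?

0

First replace A → B with ¬A ∨ B.
  \neg (\neg (\exists b\, M(b)) \lor (\forall d\, \forall f\, (\neg M(f) \lor J(d,d)))) \lor (\exists h\, J(h,h))
Drive negations inward (¬∀x A ≡ ∃x ¬A, ¬∃x A ≡ ∀x ¬A, De Morgan for ∧/∨):
  (\exists b\, M(b)) \land (\exists d\, \exists f\, (M(f) \land \neg J(d,d))) \lor (\exists h\, J(h,h))
All bound variables are already distinct, so no renaming is needed.
Finally move all quantifiers to the prefix:
  \exists b\, \exists d\, \exists f\, \exists h\, (M(b) \land M(f) \land \neg J(d,d) \lor J(h,h))
The prefix is \exists b \exists d \exists f \exists h: 0 universal, 4 existential.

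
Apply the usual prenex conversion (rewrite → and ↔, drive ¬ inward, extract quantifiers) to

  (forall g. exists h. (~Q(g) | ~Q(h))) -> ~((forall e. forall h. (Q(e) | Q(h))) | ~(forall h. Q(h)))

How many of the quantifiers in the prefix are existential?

Rewrite implications/biconditionals: A → B as ¬A ∨ B.
  ~(forall g. exists h. (~Q(g) | ~Q(h))) | ~((forall e. forall h. (Q(e) | Q(h))) | ~(forall h. Q(h)))
Move each ¬ inward, flipping quantifiers it crosses:
  (exists g. forall h. (Q(g) & Q(h))) | (exists e. exists h. (~Q(e) & ~Q(h))) & (forall h. Q(h))
Give each quantifier a distinct variable: h↦u1, h↦p.
  (exists g. forall h. (Q(g) & Q(h))) | (exists e. exists u1. (~Q(e) & ~Q(u1))) & (forall p. Q(p))
Finally move all quantifiers to the prefix:
  exists g. forall h. exists e. exists u1. forall p. (Q(g) & Q(h) | ~Q(e) & ~Q(u1) & Q(p))
The prefix is exists g forall h exists e exists u1 forall p: 2 universal, 3 existential.

3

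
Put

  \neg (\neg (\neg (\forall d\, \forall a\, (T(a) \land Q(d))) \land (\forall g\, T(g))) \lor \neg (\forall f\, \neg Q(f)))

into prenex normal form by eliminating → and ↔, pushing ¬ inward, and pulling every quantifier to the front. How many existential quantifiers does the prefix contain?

Push ¬ through the quantifiers and connectives to reach negation normal form:
  (\exists d\, \exists a\, (\neg T(a) \lor \neg Q(d))) \land (\forall g\, T(g)) \land (\forall f\, \neg Q(f))
Pull the quantifiers to the front (each side's bound variable is not free in the other side):
  \exists d\, \exists a\, \forall g\, \forall f\, ((\neg T(a) \lor \neg Q(d)) \land T(g) \land \neg Q(f))
The prefix is \exists d \exists a \forall g \forall f: 2 universal, 2 existential.

2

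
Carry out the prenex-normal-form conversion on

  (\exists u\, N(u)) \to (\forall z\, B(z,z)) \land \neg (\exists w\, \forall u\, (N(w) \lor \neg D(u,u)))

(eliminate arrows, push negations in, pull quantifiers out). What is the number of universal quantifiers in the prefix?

3

Eliminate → and ↔ using ¬ and ∨.
  \neg (\exists u\, N(u)) \lor (\forall z\, B(z,z)) \land \neg (\exists w\, \forall u\, (N(w) \lor \neg D(u,u)))
Drive negations inward (¬∀x A ≡ ∃x ¬A, ¬∃x A ≡ ∀x ¬A, De Morgan for ∧/∨):
  (\forall u\, \neg N(u)) \lor (\forall z\, B(z,z)) \land (\forall w\, \exists u\, (\neg N(w) \land D(u,u)))
Rename bound variables to avoid capture: u↦t.
  (\forall u\, \neg N(u)) \lor (\forall z\, B(z,z)) \land (\forall w\, \exists t\, (\neg N(w) \land D(t,t)))
Extract every quantifier outward, since the variables are now distinct and don't occur free across branches:
  \forall u\, \forall z\, \forall w\, \exists t\, (\neg N(u) \lor B(z,z) \land \neg N(w) \land D(t,t))
The prefix is \forall u \forall z \forall w \exists t: 3 universal, 1 existential.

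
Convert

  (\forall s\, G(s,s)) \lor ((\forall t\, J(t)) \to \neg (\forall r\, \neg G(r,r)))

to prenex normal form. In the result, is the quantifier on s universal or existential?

First replace A → B with ¬A ∨ B.
  (\forall s\, G(s,s)) \lor \neg (\forall t\, J(t)) \lor \neg (\forall r\, \neg G(r,r))
Move each ¬ inward, flipping quantifiers it crosses:
  (\forall s\, G(s,s)) \lor (\exists t\, \neg J(t)) \lor (\exists r\, G(r,r))
All bound variables are already distinct, so no renaming is needed.
Extract every quantifier outward, since the variables are now distinct and don't occur free across branches:
  \forall s\, \exists t\, \exists r\, (G(s,s) \lor \neg J(t) \lor G(r,r))
The quantifier \forall s sits under an even number of negations (counting the antecedent side of each →), so it remains universal.

universal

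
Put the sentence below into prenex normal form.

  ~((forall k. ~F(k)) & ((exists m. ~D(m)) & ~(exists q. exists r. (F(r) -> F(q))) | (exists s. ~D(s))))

Rewrite implications/biconditionals: A → B as ¬A ∨ B.
  ~((forall k. ~F(k)) & ((exists m. ~D(m)) & ~(exists q. exists r. (~F(r) | F(q))) | (exists s. ~D(s))))
Drive negations inward (¬∀x A ≡ ∃x ¬A, ¬∃x A ≡ ∀x ¬A, De Morgan for ∧/∨):
  (exists k. F(k)) | ((forall m. D(m)) | (exists q. exists r. (~F(r) | F(q)))) & (forall s. D(s))
All bound variables are already distinct, so no renaming is needed.
Pull the quantifiers to the front (each side's bound variable is not free in the other side):
  exists k. forall m. exists q. exists r. forall s. (F(k) | (D(m) | ~F(r) | F(q)) & D(s))

exists k. forall m. exists q. exists r. forall s. (F(k) | (D(m) | ~F(r) | F(q)) & D(s))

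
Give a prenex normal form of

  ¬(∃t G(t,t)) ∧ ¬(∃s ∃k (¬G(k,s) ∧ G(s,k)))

∀t ∀s ∀k (¬G(t,t) ∧ (G(k,s) ∨ ¬G(s,k)))

Drive negations inward (¬∀x A ≡ ∃x ¬A, ¬∃x A ≡ ∀x ¬A, De Morgan for ∧/∨):
  (∀t ¬G(t,t)) ∧ (∀s ∀k (G(k,s) ∨ ¬G(s,k)))
All bound variables are already distinct, so no renaming is needed.
Pull the quantifiers to the front (each side's bound variable is not free in the other side):
  ∀t ∀s ∀k (¬G(t,t) ∧ (G(k,s) ∨ ¬G(s,k)))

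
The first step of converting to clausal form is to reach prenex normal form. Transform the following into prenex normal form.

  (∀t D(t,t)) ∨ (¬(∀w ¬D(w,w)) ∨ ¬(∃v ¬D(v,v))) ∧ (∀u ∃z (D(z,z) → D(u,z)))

∀t ∃w ∀v ∀u ∃z (D(t,t) ∨ (D(w,w) ∨ D(v,v)) ∧ (¬D(z,z) ∨ D(u,z)))

Eliminate → and ↔ using ¬ and ∨.
  (∀t D(t,t)) ∨ (¬(∀w ¬D(w,w)) ∨ ¬(∃v ¬D(v,v))) ∧ (∀u ∃z (¬D(z,z) ∨ D(u,z)))
Push ¬ through the quantifiers and connectives to reach negation normal form:
  (∀t D(t,t)) ∨ ((∃w D(w,w)) ∨ (∀v D(v,v))) ∧ (∀u ∃z (¬D(z,z) ∨ D(u,z)))
All bound variables are already distinct, so no renaming is needed.
Finally move all quantifiers to the prefix:
  ∀t ∃w ∀v ∀u ∃z (D(t,t) ∨ (D(w,w) ∨ D(v,v)) ∧ (¬D(z,z) ∨ D(u,z)))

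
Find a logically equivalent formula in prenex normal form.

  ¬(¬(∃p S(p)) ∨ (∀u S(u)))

Move each ¬ inward, flipping quantifiers it crosses:
  (∃p S(p)) ∧ (∃u ¬S(u))
Pull the quantifiers to the front (each side's bound variable is not free in the other side):
  ∃p ∃u (S(p) ∧ ¬S(u))

∃p ∃u (S(p) ∧ ¬S(u))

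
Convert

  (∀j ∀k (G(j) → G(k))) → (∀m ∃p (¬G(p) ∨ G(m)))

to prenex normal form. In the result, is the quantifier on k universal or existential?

existential

First replace A → B with ¬A ∨ B.
  ¬(∀j ∀k (¬G(j) ∨ G(k))) ∨ (∀m ∃p (¬G(p) ∨ G(m)))
Drive negations inward (¬∀x A ≡ ∃x ¬A, ¬∃x A ≡ ∀x ¬A, De Morgan for ∧/∨):
  (∃j ∃k (G(j) ∧ ¬G(k))) ∨ (∀m ∃p (¬G(p) ∨ G(m)))
Pull the quantifiers to the front (each side's bound variable is not free in the other side):
  ∃j ∃k ∀m ∃p (G(j) ∧ ¬G(k) ∨ ¬G(p) ∨ G(m))
The quantifier ∀k sits under an odd number of negations (counting the antecedent side of each →), so it flips to ∃k.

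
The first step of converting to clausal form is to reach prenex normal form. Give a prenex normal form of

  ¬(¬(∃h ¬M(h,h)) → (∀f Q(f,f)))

Rewrite implications/biconditionals: A → B as ¬A ∨ B.
  ¬(¬¬(∃h ¬M(h,h)) ∨ (∀f Q(f,f)))
Move each ¬ inward, flipping quantifiers it crosses:
  (∀h M(h,h)) ∧ (∃f ¬Q(f,f))
Extract every quantifier outward, since the variables are now distinct and don't occur free across branches:
  ∀h ∃f (M(h,h) ∧ ¬Q(f,f))

∀h ∃f (M(h,h) ∧ ¬Q(f,f))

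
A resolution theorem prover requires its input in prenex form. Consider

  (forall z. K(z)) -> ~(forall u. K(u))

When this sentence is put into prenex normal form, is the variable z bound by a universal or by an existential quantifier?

existential

First replace A → B with ¬A ∨ B.
  ~(forall z. K(z)) | ~(forall u. K(u))
Push ¬ through the quantifiers and connectives to reach negation normal form:
  (exists z. ~K(z)) | (exists u. ~K(u))
All bound variables are already distinct, so no renaming is needed.
Extract every quantifier outward, since the variables are now distinct and don't occur free across branches:
  exists z. exists u. (~K(z) | ~K(u))
The quantifier forall z sits under an odd number of negations (counting the antecedent side of each →), so it flips to exists z.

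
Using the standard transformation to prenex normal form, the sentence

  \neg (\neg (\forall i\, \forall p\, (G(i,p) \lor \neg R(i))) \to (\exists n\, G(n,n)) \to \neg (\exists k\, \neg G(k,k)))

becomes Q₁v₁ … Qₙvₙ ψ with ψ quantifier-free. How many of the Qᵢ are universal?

0

Rewrite implications/biconditionals: A → B as ¬A ∨ B.
  \neg (\neg \neg (\forall i\, \forall p\, (G(i,p) \lor \neg R(i))) \lor \neg (\exists n\, G(n,n)) \lor \neg (\exists k\, \neg G(k,k)))
Push ¬ through the quantifiers and connectives to reach negation normal form:
  (\exists i\, \exists p\, (\neg G(i,p) \land R(i))) \land (\exists n\, G(n,n)) \land (\exists k\, \neg G(k,k))
Pull the quantifiers to the front (each side's bound variable is not free in the other side):
  \exists i\, \exists p\, \exists n\, \exists k\, (\neg G(i,p) \land R(i) \land G(n,n) \land \neg G(k,k))
The prefix is \exists i \exists p \exists n \exists k: 0 universal, 4 existential.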